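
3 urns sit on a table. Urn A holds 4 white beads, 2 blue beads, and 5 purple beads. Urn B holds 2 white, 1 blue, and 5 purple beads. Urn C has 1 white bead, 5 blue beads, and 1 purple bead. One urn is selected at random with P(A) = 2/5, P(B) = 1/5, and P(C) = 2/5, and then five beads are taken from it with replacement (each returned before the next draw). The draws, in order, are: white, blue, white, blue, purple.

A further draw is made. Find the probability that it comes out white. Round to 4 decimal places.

Under each hypothesis, the probability of the observed sequence is: P(data | urn A) = (4/11)(2/11)(4/11)(2/11)(5/11) = 0.0019869; P(data | urn B) = (2/8)(1/8)(2/8)(1/8)(5/8) = 0.00061035; P(data | urn C) = (1/7)(5/7)(1/7)(5/7)(1/7) = 0.0014875.
Multiplying each by its prior: 2/5 · 0.0019869 = 0.00079478, 1/5 · 0.00061035 = 0.00012207, 2/5 · 0.0014875 = 0.00059499; these sum to 0.0015118.
The posterior is then P(urn A | data) = 0.5257, P(urn B | data) = 0.080743, P(urn C | data) = 0.39355.
Averaging over the posterior, P(white next | data) = (4/11)(0.5257) + (1/4)(0.080743) + (1/7)(0.39355) = 0.26757.

0.2676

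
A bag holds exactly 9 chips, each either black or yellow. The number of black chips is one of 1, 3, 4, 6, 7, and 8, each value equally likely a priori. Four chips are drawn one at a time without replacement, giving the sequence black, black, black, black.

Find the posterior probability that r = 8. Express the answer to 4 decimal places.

0.5785

The likelihood of the observed sequence under each hypothesis: P(data | r = 1) = (1/9)(0/8) = 0; P(data | r = 3) = (3/9)(2/8)(1/7)(0/6) = 0; P(data | r = 4) = (4/9)(3/8)(2/7)(1/6) = 1/126; P(data | r = 6) = (6/9)(5/8)(4/7)(3/6) = 5/42; P(data | r = 7) = (7/9)(6/8)(5/7)(4/6) = 5/18; P(data | r = 8) = (8/9)(7/8)(6/7)(5/6) = 5/9.
Weighting by the prior gives 1/6 · 0 = 0, 1/6 · 0 = 0, 1/6 · 1/126 = 1/756, 1/6 · 5/42 = 5/252, 1/6 · 5/18 = 5/108, 1/6 · 5/9 = 5/54; these sum to 121/756.
Therefore the posterior P(r = 8 | data) = (5/54) / (121/756) = 70/121.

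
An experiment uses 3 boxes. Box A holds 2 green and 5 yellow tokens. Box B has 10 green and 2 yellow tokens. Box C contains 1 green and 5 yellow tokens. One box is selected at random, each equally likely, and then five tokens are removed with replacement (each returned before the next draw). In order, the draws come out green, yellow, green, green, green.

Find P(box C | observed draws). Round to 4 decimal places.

0.0075

Under each hypothesis, the probability of the observed sequence is: P(data | box A) = (2/7)(5/7)(2/7)(2/7)(2/7) = 0.0047599; P(data | box B) = (10/12)(2/12)(10/12)(10/12)(10/12) = 0.080376; P(data | box C) = (1/6)(5/6)(1/6)(1/6)(1/6) = 0.000643.
Multiplying each by its prior: 1/3 · 0.0047599 = 0.0015866, 1/3 · 0.080376 = 0.026792, 1/3 · 0.000643 = 0.00021433; summing to 0.028593.
So P(box C | data) = (0.00021433) / (0.028593) = 0.0074961.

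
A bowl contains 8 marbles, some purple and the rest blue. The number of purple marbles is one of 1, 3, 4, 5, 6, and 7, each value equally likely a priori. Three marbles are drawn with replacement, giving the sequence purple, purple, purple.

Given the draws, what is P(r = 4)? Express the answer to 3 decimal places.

0.082

The likelihood of the observed sequence under each hypothesis: P(data | r = 1) = (1/8)(1/8)(1/8) = 0.0019531; P(data | r = 3) = (3/8)(3/8)(3/8) = 0.052734; P(data | r = 4) = (4/8)(4/8)(4/8) = 0.125; P(data | r = 5) = (5/8)(5/8)(5/8) = 0.24414; P(data | r = 6) = (6/8)(6/8)(6/8) = 0.42188; P(data | r = 7) = (7/8)(7/8)(7/8) = 0.66992.
Weighting by the prior gives 1/6 · 0.0019531 = 0.00032552, 1/6 · 0.052734 = 0.0087891, 1/6 · 0.125 = 0.020833, 1/6 · 0.24414 = 0.04069, 1/6 · 0.42188 = 0.070312, 1/6 · 0.66992 = 0.11165; these sum to 0.2526.
Therefore the posterior P(r = 4 | data) = (0.020833) / (0.2526) = 0.082474.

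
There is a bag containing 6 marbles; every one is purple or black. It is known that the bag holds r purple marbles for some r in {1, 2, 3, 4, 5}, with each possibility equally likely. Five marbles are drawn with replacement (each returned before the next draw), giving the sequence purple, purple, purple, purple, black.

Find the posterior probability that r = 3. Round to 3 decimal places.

0.168

The likelihood of the observed sequence under each hypothesis: P(data | r = 1) = (1/6)(1/6)(1/6)(1/6)(5/6) = 0.000643; P(data | r = 2) = (2/6)(2/6)(2/6)(2/6)(4/6) = 0.0082305; P(data | r = 3) = (3/6)(3/6)(3/6)(3/6)(3/6) = 0.03125; P(data | r = 4) = (4/6)(4/6)(4/6)(4/6)(2/6) = 0.065844; P(data | r = 5) = (5/6)(5/6)(5/6)(5/6)(1/6) = 0.080376.
The prior-weighted likelihoods are 1/5 · 0.000643 = 0.0001286, 1/5 · 0.0082305 = 0.0016461, 1/5 · 0.03125 = 0.00625, 1/5 · 0.065844 = 0.013169, 1/5 · 0.080376 = 0.016075; with total 0.037269.
Therefore the posterior P(r = 3 | data) = (0.00625) / (0.037269) = 0.1677.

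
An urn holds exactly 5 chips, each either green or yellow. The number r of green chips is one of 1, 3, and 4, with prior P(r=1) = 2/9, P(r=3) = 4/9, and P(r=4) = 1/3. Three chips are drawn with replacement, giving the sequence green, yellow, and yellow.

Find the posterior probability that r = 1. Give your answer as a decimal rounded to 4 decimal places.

Under each hypothesis, the probability of the observed sequence is: P(data | r = 1) = (1/5)(4/5)(4/5) = 0.128; P(data | r = 3) = (3/5)(2/5)(2/5) = 0.096; P(data | r = 4) = (4/5)(1/5)(1/5) = 0.032.
Weighting by the prior gives 2/9 · 0.128 = 0.028444, 4/9 · 0.096 = 0.042667, 1/3 · 0.032 = 0.010667; with total 0.081778.
Hence P(r = 1 | data) = (0.028444) / (0.081778) = 0.34783.

0.3478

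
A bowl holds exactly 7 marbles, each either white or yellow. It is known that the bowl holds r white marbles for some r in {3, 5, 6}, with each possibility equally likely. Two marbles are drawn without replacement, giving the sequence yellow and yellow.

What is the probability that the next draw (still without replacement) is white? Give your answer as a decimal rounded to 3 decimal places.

0.657

The likelihood of the observed sequence under each hypothesis: P(data | r = 3) = (4/7)(3/6) = 2/7; P(data | r = 5) = (2/7)(1/6) = 1/21; P(data | r = 6) = (1/7)(0/6) = 0.
Multiplying each by its prior: 1/3 · 2/7 = 2/21, 1/3 · 1/21 = 1/63, 1/3 · 0 = 0; with total 1/9.
The posterior is then P(r = 3 | data) = 6/7, P(r = 5 | data) = 1/7, P(r = 6 | data) = 0.
Averaging over the posterior, P(white next | data) = (3/5)(6/7) + (1)(1/7) = 23/35.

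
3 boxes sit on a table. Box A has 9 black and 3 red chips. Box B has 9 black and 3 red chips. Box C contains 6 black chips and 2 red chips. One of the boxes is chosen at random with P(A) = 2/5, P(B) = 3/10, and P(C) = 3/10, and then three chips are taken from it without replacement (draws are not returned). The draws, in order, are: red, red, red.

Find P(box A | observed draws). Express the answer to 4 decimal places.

0.5714

Under each hypothesis, the probability of the observed sequence is: P(data | box A) = (3/12)(2/11)(1/10) = 0.0045455; P(data | box B) = (3/12)(2/11)(1/10) = 0.0045455; P(data | box C) = (2/8)(1/7)(0/6) = 0.
The prior-weighted likelihoods are 2/5 · 0.0045455 = 0.0018182, 3/10 · 0.0045455 = 0.0013636, 3/10 · 0 = 0; with total 0.0031818.
By Bayes' rule, P(box A | data) = (0.0018182) / (0.0031818) = 0.57143.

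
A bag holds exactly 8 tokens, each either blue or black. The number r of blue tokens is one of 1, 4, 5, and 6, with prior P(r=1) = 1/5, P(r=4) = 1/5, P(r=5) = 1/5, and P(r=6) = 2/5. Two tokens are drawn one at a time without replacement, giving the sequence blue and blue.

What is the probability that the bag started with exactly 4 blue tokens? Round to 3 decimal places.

0.130

Compute the likelihood of the observed sequence for each case: P(data | r = 1) = (1/8)(0/7) = 0; P(data | r = 4) = (4/8)(3/7) = 3/14; P(data | r = 5) = (5/8)(4/7) = 5/14; P(data | r = 6) = (6/8)(5/7) = 15/28.
The prior-weighted likelihoods are 1/5 · 0 = 0, 1/5 · 3/14 = 3/70, 1/5 · 5/14 = 1/14, 2/5 · 15/28 = 3/14; with total 23/70.
By Bayes' rule, P(r = 4 | data) = (3/70) / (23/70) = 3/23.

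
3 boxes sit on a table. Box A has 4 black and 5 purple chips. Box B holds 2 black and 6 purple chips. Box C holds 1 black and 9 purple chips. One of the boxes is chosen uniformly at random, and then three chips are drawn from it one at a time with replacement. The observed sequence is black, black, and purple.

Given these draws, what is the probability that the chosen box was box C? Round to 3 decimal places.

Under each hypothesis, the probability of the observed sequence is: P(data | box A) = (4/9)(4/9)(5/9) = 0.10974; P(data | box B) = (2/8)(2/8)(6/8) = 0.046875; P(data | box C) = (1/10)(1/10)(9/10) = 0.009.
The prior-weighted likelihoods are 1/3 · 0.10974 = 0.03658, 1/3 · 0.046875 = 0.015625, 1/3 · 0.009 = 0.003; summing to 0.055205.
Hence P(box C | data) = (0.003) / (0.055205) = 0.054343.

0.054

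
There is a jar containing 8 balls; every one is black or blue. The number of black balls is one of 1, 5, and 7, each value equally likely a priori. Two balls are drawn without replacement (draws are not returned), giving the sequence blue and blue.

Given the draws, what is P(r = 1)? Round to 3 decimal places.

0.875

For each hypothesis, P(data | H) works out to: P(data | r = 1) = (7/8)(6/7) = 3/4; P(data | r = 5) = (3/8)(2/7) = 3/28; P(data | r = 7) = (1/8)(0/7) = 0.
The prior-weighted likelihoods are 1/3 · 3/4 = 1/4, 1/3 · 3/28 = 1/28, 1/3 · 0 = 0; with total 2/7.
Therefore the posterior P(r = 1 | data) = (1/4) / (2/7) = 7/8.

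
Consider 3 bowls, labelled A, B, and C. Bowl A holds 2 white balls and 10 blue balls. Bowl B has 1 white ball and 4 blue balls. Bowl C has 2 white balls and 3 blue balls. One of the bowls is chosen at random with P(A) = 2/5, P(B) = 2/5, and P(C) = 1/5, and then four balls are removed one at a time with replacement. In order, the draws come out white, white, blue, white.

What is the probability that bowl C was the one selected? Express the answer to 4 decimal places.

0.6518

For each hypothesis, P(data | H) works out to: P(data | bowl A) = (2/12)(2/12)(10/12)(2/12) = 0.003858; P(data | bowl B) = (1/5)(1/5)(4/5)(1/5) = 0.0064; P(data | bowl C) = (2/5)(2/5)(3/5)(2/5) = 0.0384.
Multiplying each by its prior: 2/5 · 0.003858 = 0.0015432, 2/5 · 0.0064 = 0.00256, 1/5 · 0.0384 = 0.00768; summing to 0.011783.
Hence P(bowl C | data) = (0.00768) / (0.011783) = 0.65177.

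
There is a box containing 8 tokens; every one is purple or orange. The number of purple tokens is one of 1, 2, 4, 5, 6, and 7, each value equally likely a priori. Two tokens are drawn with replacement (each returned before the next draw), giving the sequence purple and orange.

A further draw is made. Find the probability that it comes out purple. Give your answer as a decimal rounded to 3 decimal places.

0.527

The likelihood of the observed sequence under each hypothesis: P(data | r = 1) = (1/8)(7/8) = 7/64; P(data | r = 2) = (2/8)(6/8) = 3/16; P(data | r = 4) = (4/8)(4/8) = 1/4; P(data | r = 5) = (5/8)(3/8) = 15/64; P(data | r = 6) = (6/8)(2/8) = 3/16; P(data | r = 7) = (7/8)(1/8) = 7/64.
Multiplying each by its prior: 1/6 · 7/64 = 7/384, 1/6 · 3/16 = 1/32, 1/6 · 1/4 = 1/24, 1/6 · 15/64 = 5/128, 1/6 · 3/16 = 1/32, 1/6 · 7/64 = 7/384; these sum to 23/128.
The posterior is then P(r = 1 | data) = 7/69, P(r = 2 | data) = 4/23, P(r = 4 | data) = 16/69, P(r = 5 | data) = 5/23, P(r = 6 | data) = 4/23, P(r = 7 | data) = 7/69.
The predictive probability is P(purple next | data) = (1/8)(7/69) + (1/4)(4/23) + (1/2)(16/69) + (5/8)(5/23) + (3/4)(4/23) + (7/8)(7/69) = 97/184.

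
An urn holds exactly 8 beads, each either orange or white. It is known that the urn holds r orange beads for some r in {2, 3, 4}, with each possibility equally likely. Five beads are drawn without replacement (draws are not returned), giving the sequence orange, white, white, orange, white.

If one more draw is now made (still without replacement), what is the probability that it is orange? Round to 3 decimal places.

For each hypothesis, P(data | H) works out to: P(data | r = 2) = (2/8)(6/7)(5/6)(1/5)(4/4) = 1/28; P(data | r = 3) = (3/8)(5/7)(4/6)(2/5)(3/4) = 3/56; P(data | r = 4) = (4/8)(4/7)(3/6)(3/5)(2/4) = 3/70.
Weighting by the prior gives 1/3 · 1/28 = 1/84, 1/3 · 3/56 = 1/56, 1/3 · 3/70 = 1/70; with total 37/840.
Dividing through by the total gives posterior P(r = 2 | data) = 10/37, P(r = 3 | data) = 15/37, P(r = 4 | data) = 12/37.
The predictive probability is P(orange next | data) = (0)(10/37) + (1/3)(15/37) + (2/3)(12/37) = 13/37.

0.351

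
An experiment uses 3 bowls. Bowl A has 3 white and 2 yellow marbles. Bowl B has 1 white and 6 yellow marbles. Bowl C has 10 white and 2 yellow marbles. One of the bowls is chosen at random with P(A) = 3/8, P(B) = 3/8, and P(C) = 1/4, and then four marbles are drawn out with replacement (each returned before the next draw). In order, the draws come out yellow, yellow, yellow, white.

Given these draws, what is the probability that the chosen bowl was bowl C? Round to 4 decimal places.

The likelihood of the observed sequence under each hypothesis: P(data | bowl A) = (2/5)(2/5)(2/5)(3/5) = 0.0384; P(data | bowl B) = (6/7)(6/7)(6/7)(1/7) = 0.089963; P(data | bowl C) = (2/12)(2/12)(2/12)(10/12) = 0.003858.
Multiplying each by its prior: 3/8 · 0.0384 = 0.0144, 3/8 · 0.089963 = 0.033736, 1/4 · 0.003858 = 0.00096451; summing to 0.0491.
Hence P(bowl C | data) = (0.00096451) / (0.0491) = 0.019644.

0.0196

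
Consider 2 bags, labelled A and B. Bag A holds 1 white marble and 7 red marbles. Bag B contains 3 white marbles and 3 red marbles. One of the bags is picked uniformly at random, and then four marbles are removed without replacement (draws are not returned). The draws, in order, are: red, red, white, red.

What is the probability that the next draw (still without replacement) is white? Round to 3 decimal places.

For each hypothesis, P(data | H) works out to: P(data | bag A) = (7/8)(6/7)(1/6)(5/5) = 1/8; P(data | bag B) = (3/6)(2/5)(3/4)(1/3) = 1/20.
Weighting by the prior gives 1/2 · 1/8 = 1/16, 1/2 · 1/20 = 1/40; these sum to 7/80.
Normalising, the posterior is P(bag A | data) = 5/7, P(bag B | data) = 2/7.
Averaging over the posterior, P(white next | data) = (0)(5/7) + (1)(2/7) = 2/7.

0.286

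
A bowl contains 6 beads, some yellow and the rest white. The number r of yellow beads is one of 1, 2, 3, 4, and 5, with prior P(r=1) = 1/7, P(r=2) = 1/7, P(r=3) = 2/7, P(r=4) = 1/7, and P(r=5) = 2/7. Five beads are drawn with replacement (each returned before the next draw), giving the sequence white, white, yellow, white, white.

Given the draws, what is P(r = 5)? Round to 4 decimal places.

Under each hypothesis, the probability of the observed sequence is: P(data | r = 1) = (5/6)(5/6)(1/6)(5/6)(5/6) = 0.080376; P(data | r = 2) = (4/6)(4/6)(2/6)(4/6)(4/6) = 0.065844; P(data | r = 3) = (3/6)(3/6)(3/6)(3/6)(3/6) = 0.03125; P(data | r = 4) = (2/6)(2/6)(4/6)(2/6)(2/6) = 0.0082305; P(data | r = 5) = (1/6)(1/6)(5/6)(1/6)(1/6) = 0.000643.
Multiplying each by its prior: 1/7 · 0.080376 = 0.011482, 1/7 · 0.065844 = 0.0094062, 2/7 · 0.03125 = 0.0089286, 1/7 · 0.0082305 = 0.0011758, 2/7 · 0.000643 = 0.00018372; with total 0.031177.
By Bayes' rule, P(r = 5 | data) = (0.00018372) / (0.031177) = 0.0058928.

0.0059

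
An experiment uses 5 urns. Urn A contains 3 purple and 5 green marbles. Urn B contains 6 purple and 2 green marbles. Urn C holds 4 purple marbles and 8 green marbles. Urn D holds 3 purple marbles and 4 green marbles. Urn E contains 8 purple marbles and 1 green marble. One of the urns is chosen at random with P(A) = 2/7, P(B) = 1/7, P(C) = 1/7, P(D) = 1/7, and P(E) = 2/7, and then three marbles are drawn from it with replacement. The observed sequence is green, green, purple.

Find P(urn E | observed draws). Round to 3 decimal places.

0.034

For each hypothesis, P(data | H) works out to: P(data | urn A) = (5/8)(5/8)(3/8) = 0.14648; P(data | urn B) = (2/8)(2/8)(6/8) = 0.046875; P(data | urn C) = (8/12)(8/12)(4/12) = 0.14815; P(data | urn D) = (4/7)(4/7)(3/7) = 0.13994; P(data | urn E) = (1/9)(1/9)(8/9) = 0.010974.
Multiplying each by its prior: 2/7 · 0.14648 = 0.041853, 1/7 · 0.046875 = 0.0066964, 1/7 · 0.14815 = 0.021164, 1/7 · 0.13994 = 0.019992, 2/7 · 0.010974 = 0.0031354; with total 0.09284.
Therefore the posterior P(urn E | data) = (0.0031354) / (0.09284) = 0.033772.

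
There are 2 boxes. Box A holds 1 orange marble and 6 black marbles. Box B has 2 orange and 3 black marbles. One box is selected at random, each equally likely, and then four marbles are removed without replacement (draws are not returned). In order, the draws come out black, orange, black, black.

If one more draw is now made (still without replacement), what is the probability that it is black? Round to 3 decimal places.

0.588

The likelihood of the observed sequence under each hypothesis: P(data | box A) = (6/7)(1/6)(5/5)(4/4) = 1/7; P(data | box B) = (3/5)(2/4)(2/3)(1/2) = 1/10.
The prior-weighted likelihoods are 1/2 · 1/7 = 1/14, 1/2 · 1/10 = 1/20; with total 17/140.
Normalising, the posterior is P(box A | data) = 10/17, P(box B | data) = 7/17.
The predictive probability is P(black next | data) = (1)(10/17) + (0)(7/17) = 10/17.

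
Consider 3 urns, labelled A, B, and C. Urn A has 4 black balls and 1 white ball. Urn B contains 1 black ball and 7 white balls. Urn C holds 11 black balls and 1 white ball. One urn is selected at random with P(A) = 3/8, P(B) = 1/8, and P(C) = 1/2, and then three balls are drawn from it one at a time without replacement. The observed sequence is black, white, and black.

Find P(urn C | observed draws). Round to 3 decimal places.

0.357

For each hypothesis, P(data | H) works out to: P(data | urn A) = (4/5)(1/4)(3/3) = 1/5; P(data | urn B) = (1/8)(7/7)(0/6) = 0; P(data | urn C) = (11/12)(1/11)(10/10) = 1/12.
Multiplying each by its prior: 3/8 · 1/5 = 3/40, 1/8 · 0 = 0, 1/2 · 1/12 = 1/24; summing to 7/60.
Therefore the posterior P(urn C | data) = (1/24) / (7/60) = 5/14.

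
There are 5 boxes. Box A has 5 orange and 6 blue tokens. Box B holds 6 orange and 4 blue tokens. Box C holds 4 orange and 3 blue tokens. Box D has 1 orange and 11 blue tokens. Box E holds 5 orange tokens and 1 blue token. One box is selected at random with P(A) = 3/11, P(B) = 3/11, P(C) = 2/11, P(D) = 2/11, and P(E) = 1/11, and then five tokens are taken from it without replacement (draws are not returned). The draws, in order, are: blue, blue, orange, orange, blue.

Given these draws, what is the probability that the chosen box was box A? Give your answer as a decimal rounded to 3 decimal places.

0.503

For each hypothesis, P(data | H) works out to: P(data | box A) = (6/11)(5/10)(5/9)(4/8)(4/7) = 0.04329; P(data | box B) = (4/10)(3/9)(6/8)(5/7)(2/6) = 0.02381; P(data | box C) = (3/7)(2/6)(4/5)(3/4)(1/3) = 0.028571; P(data | box D) = (11/12)(10/11)(1/10)(0/9) = 0; P(data | box E) = (1/6)(0/5) = 0.
Multiplying each by its prior: 3/11 · 0.04329 = 0.011806, 3/11 · 0.02381 = 0.0064935, 2/11 · 0.028571 = 0.0051948, 2/11 · 0 = 0, 1/11 · 0 = 0; summing to 0.023495.
Therefore the posterior P(box A | data) = (0.011806) / (0.023495) = 0.50251.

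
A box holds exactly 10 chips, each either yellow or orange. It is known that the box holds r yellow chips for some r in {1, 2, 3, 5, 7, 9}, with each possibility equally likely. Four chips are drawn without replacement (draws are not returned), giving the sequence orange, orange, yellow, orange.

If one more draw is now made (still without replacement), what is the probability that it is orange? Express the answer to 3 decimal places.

0.737

For each hypothesis, P(data | H) works out to: P(data | r = 1) = (9/10)(8/9)(1/8)(7/7) = 0.1; P(data | r = 2) = (8/10)(7/9)(2/8)(6/7) = 0.13333; P(data | r = 3) = (7/10)(6/9)(3/8)(5/7) = 0.125; P(data | r = 5) = (5/10)(4/9)(5/8)(3/7) = 0.059524; P(data | r = 7) = (3/10)(2/9)(7/8)(1/7) = 0.0083333; P(data | r = 9) = (1/10)(0/9) = 0.
Weighting by the prior gives 1/6 · 0.1 = 0.016667, 1/6 · 0.13333 = 0.022222, 1/6 · 0.125 = 0.020833, 1/6 · 0.059524 = 0.0099206, 1/6 · 0.0083333 = 0.0013889, 1/6 · 0 = 0; these sum to 0.071032.
Normalising, the posterior is P(r = 1 | data) = 0.23464, P(r = 2 | data) = 0.31285, P(r = 3 | data) = 0.2933, P(r = 5 | data) = 0.13966, P(r = 7 | data) = 0.019553, P(r = 9 | data) = 0.
So P(orange next | data) = Σ P(orange next | H) P(H | data) = (1)(0.23464) + (5/6)(0.31285) + (2/3)(0.2933) + (1/3)(0.13966) + (0)(0.019553) = 0.73743.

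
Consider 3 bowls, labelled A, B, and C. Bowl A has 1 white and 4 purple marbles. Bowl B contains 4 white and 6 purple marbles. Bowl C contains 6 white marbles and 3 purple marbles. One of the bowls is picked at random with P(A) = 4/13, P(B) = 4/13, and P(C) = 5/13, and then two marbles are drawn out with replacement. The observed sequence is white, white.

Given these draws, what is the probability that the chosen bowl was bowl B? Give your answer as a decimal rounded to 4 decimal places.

Under each hypothesis, the probability of the observed sequence is: P(data | bowl A) = (1/5)(1/5) = 1/25; P(data | bowl B) = (4/10)(4/10) = 4/25; P(data | bowl C) = (6/9)(6/9) = 4/9.
Weighting by the prior gives 4/13 · 1/25 = 4/325, 4/13 · 4/25 = 16/325, 5/13 · 4/9 = 20/117; with total 136/585.
By Bayes' rule, P(bowl B | data) = (16/325) / (136/585) = 18/85.

0.2118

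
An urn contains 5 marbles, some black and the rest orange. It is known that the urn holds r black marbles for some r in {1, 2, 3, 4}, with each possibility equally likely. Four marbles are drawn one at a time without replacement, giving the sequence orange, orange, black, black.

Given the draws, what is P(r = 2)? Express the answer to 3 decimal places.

The likelihood of the observed sequence under each hypothesis: P(data | r = 1) = (4/5)(3/4)(1/3)(0/2) = 0; P(data | r = 2) = (3/5)(2/4)(2/3)(1/2) = 1/10; P(data | r = 3) = (2/5)(1/4)(3/3)(2/2) = 1/10; P(data | r = 4) = (1/5)(0/4) = 0.
Multiplying each by its prior: 1/4 · 0 = 0, 1/4 · 1/10 = 1/40, 1/4 · 1/10 = 1/40, 1/4 · 0 = 0; these sum to 1/20.
So P(r = 2 | data) = (1/40) / (1/20) = 1/2.

0.500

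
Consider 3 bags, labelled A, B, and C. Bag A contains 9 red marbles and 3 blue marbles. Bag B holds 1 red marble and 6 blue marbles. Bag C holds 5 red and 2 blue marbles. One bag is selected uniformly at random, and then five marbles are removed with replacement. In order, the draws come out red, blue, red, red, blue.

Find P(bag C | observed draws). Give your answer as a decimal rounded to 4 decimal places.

0.5106

The likelihood of the observed sequence under each hypothesis: P(data | bag A) = (9/12)(3/12)(9/12)(9/12)(3/12) = 0.026367; P(data | bag B) = (1/7)(6/7)(1/7)(1/7)(6/7) = 0.002142; P(data | bag C) = (5/7)(2/7)(5/7)(5/7)(2/7) = 0.02975.
Weighting by the prior gives 1/3 · 0.026367 = 0.0087891, 1/3 · 0.002142 = 0.00071399, 1/3 · 0.02975 = 0.0099165; summing to 0.01942.
By Bayes' rule, P(bag C | data) = (0.0099165) / (0.01942) = 0.51065.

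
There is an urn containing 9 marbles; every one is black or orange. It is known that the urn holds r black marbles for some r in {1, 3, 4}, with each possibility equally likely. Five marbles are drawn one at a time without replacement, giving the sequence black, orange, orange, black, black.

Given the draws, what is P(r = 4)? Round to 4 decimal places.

For each hypothesis, P(data | H) works out to: P(data | r = 1) = (1/9)(8/8)(7/7)(0/6) = 0; P(data | r = 3) = (3/9)(6/8)(5/7)(2/6)(1/5) = 1/84; P(data | r = 4) = (4/9)(5/8)(4/7)(3/6)(2/5) = 2/63.
Multiplying each by its prior: 1/3 · 0 = 0, 1/3 · 1/84 = 1/252, 1/3 · 2/63 = 2/189; these sum to 11/756.
Hence P(r = 4 | data) = (2/189) / (11/756) = 8/11.

0.7273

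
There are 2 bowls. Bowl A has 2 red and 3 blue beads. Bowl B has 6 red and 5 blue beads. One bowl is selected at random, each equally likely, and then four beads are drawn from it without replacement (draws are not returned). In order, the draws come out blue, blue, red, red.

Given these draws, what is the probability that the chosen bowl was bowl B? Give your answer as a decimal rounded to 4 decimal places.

0.4310

The likelihood of the observed sequence under each hypothesis: P(data | bowl A) = (3/5)(2/4)(2/3)(1/2) = 1/10; P(data | bowl B) = (5/11)(4/10)(6/9)(5/8) = 5/66.
Weighting by the prior gives 1/2 · 1/10 = 1/20, 1/2 · 5/66 = 5/132; summing to 29/330.
Hence P(bowl B | data) = (5/132) / (29/330) = 25/58.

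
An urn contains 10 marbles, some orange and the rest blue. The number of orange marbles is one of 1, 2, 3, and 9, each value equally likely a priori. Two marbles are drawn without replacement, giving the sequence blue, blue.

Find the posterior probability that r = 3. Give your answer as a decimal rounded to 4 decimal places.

The likelihood of the observed sequence under each hypothesis: P(data | r = 1) = (9/10)(8/9) = 4/5; P(data | r = 2) = (8/10)(7/9) = 28/45; P(data | r = 3) = (7/10)(6/9) = 7/15; P(data | r = 9) = (1/10)(0/9) = 0.
The prior-weighted likelihoods are 1/4 · 4/5 = 1/5, 1/4 · 28/45 = 7/45, 1/4 · 7/15 = 7/60, 1/4 · 0 = 0; summing to 17/36.
So P(r = 3 | data) = (7/60) / (17/36) = 21/85.

0.2471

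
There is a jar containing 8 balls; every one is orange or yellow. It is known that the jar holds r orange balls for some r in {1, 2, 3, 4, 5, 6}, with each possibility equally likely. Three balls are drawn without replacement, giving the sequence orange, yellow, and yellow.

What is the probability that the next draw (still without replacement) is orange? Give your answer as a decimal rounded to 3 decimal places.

0.400

Compute the likelihood of the observed sequence for each case: P(data | r = 1) = (1/8)(7/7)(6/6) = 1/8; P(data | r = 2) = (2/8)(6/7)(5/6) = 5/28; P(data | r = 3) = (3/8)(5/7)(4/6) = 5/28; P(data | r = 4) = (4/8)(4/7)(3/6) = 1/7; P(data | r = 5) = (5/8)(3/7)(2/6) = 5/56; P(data | r = 6) = (6/8)(2/7)(1/6) = 1/28.
Multiplying each by its prior: 1/6 · 1/8 = 1/48, 1/6 · 5/28 = 5/168, 1/6 · 5/28 = 5/168, 1/6 · 1/7 = 1/42, 1/6 · 5/56 = 5/336, 1/6 · 1/28 = 1/168; these sum to 1/8.
Normalising, the posterior is P(r = 1 | data) = 1/6, P(r = 2 | data) = 5/21, P(r = 3 | data) = 5/21, P(r = 4 | data) = 4/21, P(r = 5 | data) = 5/42, P(r = 6 | data) = 1/21.
The predictive probability is P(orange next | data) = (0)(1/6) + (1/5)(5/21) + (2/5)(5/21) + (3/5)(4/21) + (4/5)(5/42) + (1)(1/21) = 2/5.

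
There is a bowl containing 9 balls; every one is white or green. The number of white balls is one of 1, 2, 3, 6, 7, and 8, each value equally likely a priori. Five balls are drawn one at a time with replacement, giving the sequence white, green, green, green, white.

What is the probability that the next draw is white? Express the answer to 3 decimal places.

0.384

Under each hypothesis, the probability of the observed sequence is: P(data | r = 1) = (1/9)(8/9)(8/9)(8/9)(1/9) = 0.0086708; P(data | r = 2) = (2/9)(7/9)(7/9)(7/9)(2/9) = 0.023235; P(data | r = 3) = (3/9)(6/9)(6/9)(6/9)(3/9) = 0.032922; P(data | r = 6) = (6/9)(3/9)(3/9)(3/9)(6/9) = 0.016461; P(data | r = 7) = (7/9)(2/9)(2/9)(2/9)(7/9) = 0.0066386; P(data | r = 8) = (8/9)(1/9)(1/9)(1/9)(8/9) = 0.0010838.
The prior-weighted likelihoods are 1/6 · 0.0086708 = 0.0014451, 1/6 · 0.023235 = 0.0038725, 1/6 · 0.032922 = 0.005487, 1/6 · 0.016461 = 0.0027435, 1/6 · 0.0066386 = 0.0011064, 1/6 · 0.0010838 = 0.00018064; summing to 0.014835.
Dividing through by the total gives posterior P(r = 1 | data) = 0.097412, P(r = 2 | data) = 0.26104, P(r = 3 | data) = 0.36986, P(r = 6 | data) = 0.18493, P(r = 7 | data) = 0.074581, P(r = 8 | data) = 0.012177.
Averaging over the posterior, P(white next | data) = (1/9)(0.097412) + (2/9)(0.26104) + (1/3)(0.36986) + (2/3)(0.18493) + (7/9)(0.074581) + (8/9)(0.012177) = 0.38424.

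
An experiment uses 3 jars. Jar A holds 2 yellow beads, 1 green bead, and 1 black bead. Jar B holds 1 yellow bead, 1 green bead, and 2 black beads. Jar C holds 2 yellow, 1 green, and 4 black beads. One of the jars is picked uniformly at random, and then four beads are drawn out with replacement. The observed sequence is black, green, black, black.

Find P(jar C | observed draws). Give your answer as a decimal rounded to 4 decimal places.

0.4312

Compute the likelihood of the observed sequence for each case: P(data | jar A) = (1/4)(1/4)(1/4)(1/4) = 0.0039062; P(data | jar B) = (2/4)(1/4)(2/4)(2/4) = 0.03125; P(data | jar C) = (4/7)(1/7)(4/7)(4/7) = 0.026656.
Weighting by the prior gives 1/3 · 0.0039062 = 0.0013021, 1/3 · 0.03125 = 0.010417, 1/3 · 0.026656 = 0.0088852; summing to 0.020604.
Therefore the posterior P(jar C | data) = (0.0088852) / (0.020604) = 0.43124.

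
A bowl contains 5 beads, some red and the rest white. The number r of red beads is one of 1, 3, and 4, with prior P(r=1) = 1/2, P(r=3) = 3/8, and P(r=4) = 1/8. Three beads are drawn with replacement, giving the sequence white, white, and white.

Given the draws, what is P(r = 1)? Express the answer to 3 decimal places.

Compute the likelihood of the observed sequence for each case: P(data | r = 1) = (4/5)(4/5)(4/5) = 64/125; P(data | r = 3) = (2/5)(2/5)(2/5) = 8/125; P(data | r = 4) = (1/5)(1/5)(1/5) = 1/125.
Weighting by the prior gives 1/2 · 64/125 = 32/125, 3/8 · 8/125 = 3/125, 1/8 · 1/125 = 1/1000; summing to 281/1000.
Therefore the posterior P(r = 1 | data) = (32/125) / (281/1000) = 256/281.

0.911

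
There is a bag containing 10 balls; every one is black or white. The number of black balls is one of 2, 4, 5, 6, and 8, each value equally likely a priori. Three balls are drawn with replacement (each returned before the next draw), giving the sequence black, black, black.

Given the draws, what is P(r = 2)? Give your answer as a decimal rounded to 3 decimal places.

0.009

For each hypothesis, P(data | H) works out to: P(data | r = 2) = (2/10)(2/10)(2/10) = 1/125; P(data | r = 4) = (4/10)(4/10)(4/10) = 8/125; P(data | r = 5) = (5/10)(5/10)(5/10) = 1/8; P(data | r = 6) = (6/10)(6/10)(6/10) = 27/125; P(data | r = 8) = (8/10)(8/10)(8/10) = 64/125.
Weighting by the prior gives 1/5 · 1/125 = 1/625, 1/5 · 8/125 = 8/625, 1/5 · 1/8 = 1/40, 1/5 · 27/125 = 27/625, 1/5 · 64/125 = 64/625; summing to 37/200.
So P(r = 2 | data) = (1/625) / (37/200) = 8/925.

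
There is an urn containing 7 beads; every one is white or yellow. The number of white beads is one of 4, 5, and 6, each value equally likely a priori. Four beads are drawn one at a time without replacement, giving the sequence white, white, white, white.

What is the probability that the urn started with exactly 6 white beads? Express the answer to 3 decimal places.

0.714

The likelihood of the observed sequence under each hypothesis: P(data | r = 4) = (4/7)(3/6)(2/5)(1/4) = 1/35; P(data | r = 5) = (5/7)(4/6)(3/5)(2/4) = 1/7; P(data | r = 6) = (6/7)(5/6)(4/5)(3/4) = 3/7.
The prior-weighted likelihoods are 1/3 · 1/35 = 1/105, 1/3 · 1/7 = 1/21, 1/3 · 3/7 = 1/7; these sum to 1/5.
Therefore the posterior P(r = 6 | data) = (1/7) / (1/5) = 5/7.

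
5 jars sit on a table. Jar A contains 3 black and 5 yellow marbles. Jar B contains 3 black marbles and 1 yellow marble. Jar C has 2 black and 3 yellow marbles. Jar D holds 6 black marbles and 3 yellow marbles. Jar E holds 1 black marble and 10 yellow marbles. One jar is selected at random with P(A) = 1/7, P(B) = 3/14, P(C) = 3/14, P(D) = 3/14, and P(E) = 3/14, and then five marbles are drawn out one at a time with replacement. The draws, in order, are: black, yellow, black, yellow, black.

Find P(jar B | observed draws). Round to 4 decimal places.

0.2727

Under each hypothesis, the probability of the observed sequence is: P(data | jar A) = (3/8)(5/8)(3/8)(5/8)(3/8) = 0.020599; P(data | jar B) = (3/4)(1/4)(3/4)(1/4)(3/4) = 0.026367; P(data | jar C) = (2/5)(3/5)(2/5)(3/5)(2/5) = 0.02304; P(data | jar D) = (6/9)(3/9)(6/9)(3/9)(6/9) = 0.032922; P(data | jar E) = (1/11)(10/11)(1/11)(10/11)(1/11) = 0.00062092.
Multiplying each by its prior: 1/7 · 0.020599 = 0.0029428, 3/14 · 0.026367 = 0.0056501, 3/14 · 0.02304 = 0.0049371, 3/14 · 0.032922 = 0.0070547, 3/14 · 0.00062092 = 0.00013305; with total 0.020718.
So P(jar B | data) = (0.0056501) / (0.020718) = 0.27272.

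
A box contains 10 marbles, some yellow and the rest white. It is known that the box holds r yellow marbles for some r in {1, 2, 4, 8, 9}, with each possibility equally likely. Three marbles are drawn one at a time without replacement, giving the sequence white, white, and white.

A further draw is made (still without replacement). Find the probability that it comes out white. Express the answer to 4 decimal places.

0.7536

Under each hypothesis, the probability of the observed sequence is: P(data | r = 1) = (9/10)(8/9)(7/8) = 7/10; P(data | r = 2) = (8/10)(7/9)(6/8) = 7/15; P(data | r = 4) = (6/10)(5/9)(4/8) = 1/6; P(data | r = 8) = (2/10)(1/9)(0/8) = 0; P(data | r = 9) = (1/10)(0/9) = 0.
Multiplying each by its prior: 1/5 · 7/10 = 7/50, 1/5 · 7/15 = 7/75, 1/5 · 1/6 = 1/30, 1/5 · 0 = 0, 1/5 · 0 = 0; these sum to 4/15.
The posterior is then P(r = 1 | data) = 21/40, P(r = 2 | data) = 7/20, P(r = 4 | data) = 1/8, P(r = 8 | data) = 0, P(r = 9 | data) = 0.
So P(white next | data) = Σ P(white next | H) P(H | data) = (6/7)(21/40) + (5/7)(7/20) + (3/7)(1/8) = 211/280.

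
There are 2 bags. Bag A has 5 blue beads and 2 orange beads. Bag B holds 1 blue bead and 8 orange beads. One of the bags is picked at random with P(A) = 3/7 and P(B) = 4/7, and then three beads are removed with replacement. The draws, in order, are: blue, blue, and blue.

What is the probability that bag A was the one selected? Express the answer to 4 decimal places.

0.9950

For each hypothesis, P(data | H) works out to: P(data | bag A) = (5/7)(5/7)(5/7) = 0.36443; P(data | bag B) = (1/9)(1/9)(1/9) = 0.0013717.
Multiplying each by its prior: 3/7 · 0.36443 = 0.15618, 4/7 · 0.0013717 = 0.00078385; summing to 0.15697.
So P(bag A | data) = (0.15618) / (0.15697) = 0.99501.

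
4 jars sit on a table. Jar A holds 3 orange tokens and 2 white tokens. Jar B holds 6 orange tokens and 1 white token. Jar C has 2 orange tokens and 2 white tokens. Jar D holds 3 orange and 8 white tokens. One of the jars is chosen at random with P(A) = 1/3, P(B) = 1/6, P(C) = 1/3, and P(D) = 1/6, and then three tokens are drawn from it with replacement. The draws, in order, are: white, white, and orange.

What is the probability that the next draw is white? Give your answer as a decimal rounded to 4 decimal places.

Under each hypothesis, the probability of the observed sequence is: P(data | jar A) = (2/5)(2/5)(3/5) = 0.096; P(data | jar B) = (1/7)(1/7)(6/7) = 0.017493; P(data | jar C) = (2/4)(2/4)(2/4) = 0.125; P(data | jar D) = (8/11)(8/11)(3/11) = 0.14425.
The prior-weighted likelihoods are 1/3 · 0.096 = 0.032, 1/6 · 0.017493 = 0.0029155, 1/3 · 0.125 = 0.041667, 1/6 · 0.14425 = 0.024042; with total 0.10062.
Normalising, the posterior is P(jar A | data) = 0.31801, P(jar B | data) = 0.028974, P(jar C | data) = 0.41408, P(jar D | data) = 0.23893.
So P(white next | data) = Σ P(white next | H) P(H | data) = (2/5)(0.31801) + (1/7)(0.028974) + (1/2)(0.41408) + (8/11)(0.23893) = 0.51215.

0.5122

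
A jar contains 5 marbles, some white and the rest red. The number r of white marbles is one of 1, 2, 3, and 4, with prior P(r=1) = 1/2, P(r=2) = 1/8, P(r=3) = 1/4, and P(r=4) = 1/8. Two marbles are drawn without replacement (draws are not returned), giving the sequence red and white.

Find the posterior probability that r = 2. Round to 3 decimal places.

0.158

Compute the likelihood of the observed sequence for each case: P(data | r = 1) = (4/5)(1/4) = 1/5; P(data | r = 2) = (3/5)(2/4) = 3/10; P(data | r = 3) = (2/5)(3/4) = 3/10; P(data | r = 4) = (1/5)(4/4) = 1/5.
Multiplying each by its prior: 1/2 · 1/5 = 1/10, 1/8 · 3/10 = 3/80, 1/4 · 3/10 = 3/40, 1/8 · 1/5 = 1/40; with total 19/80.
Hence P(r = 2 | data) = (3/80) / (19/80) = 3/19.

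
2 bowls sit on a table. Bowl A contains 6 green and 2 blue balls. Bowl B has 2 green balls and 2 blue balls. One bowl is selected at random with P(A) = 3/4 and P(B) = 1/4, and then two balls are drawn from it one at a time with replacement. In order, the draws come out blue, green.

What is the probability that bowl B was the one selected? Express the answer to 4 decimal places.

0.3077

For each hypothesis, P(data | H) works out to: P(data | bowl A) = (2/8)(6/8) = 3/16; P(data | bowl B) = (2/4)(2/4) = 1/4.
Weighting by the prior gives 3/4 · 3/16 = 9/64, 1/4 · 1/4 = 1/16; with total 13/64.
Therefore the posterior P(bowl B | data) = (1/16) / (13/64) = 4/13.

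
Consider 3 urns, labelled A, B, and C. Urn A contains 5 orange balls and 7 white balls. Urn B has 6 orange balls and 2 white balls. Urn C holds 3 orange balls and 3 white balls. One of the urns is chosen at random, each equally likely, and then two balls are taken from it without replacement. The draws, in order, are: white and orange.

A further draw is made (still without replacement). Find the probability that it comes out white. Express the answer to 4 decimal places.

The likelihood of the observed sequence under each hypothesis: P(data | urn A) = (7/12)(5/11) = 0.26515; P(data | urn B) = (2/8)(6/7) = 0.21429; P(data | urn C) = (3/6)(3/5) = 0.3.
The prior-weighted likelihoods are 1/3 · 0.26515 = 0.088384, 1/3 · 0.21429 = 0.071429, 1/3 · 0.3 = 0.1; with total 0.25981.
Dividing through by the total gives posterior P(urn A | data) = 0.34018, P(urn B | data) = 0.27492, P(urn C | data) = 0.38489.
The predictive probability is P(white next | data) = (3/5)(0.34018) + (1/6)(0.27492) + (1/2)(0.38489) = 0.44238.

0.4424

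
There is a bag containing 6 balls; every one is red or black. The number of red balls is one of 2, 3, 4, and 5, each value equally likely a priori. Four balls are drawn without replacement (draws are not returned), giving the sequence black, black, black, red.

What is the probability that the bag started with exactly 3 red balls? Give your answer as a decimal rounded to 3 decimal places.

The likelihood of the observed sequence under each hypothesis: P(data | r = 2) = (4/6)(3/5)(2/4)(2/3) = 2/15; P(data | r = 3) = (3/6)(2/5)(1/4)(3/3) = 1/20; P(data | r = 4) = (2/6)(1/5)(0/4) = 0; P(data | r = 5) = (1/6)(0/5) = 0.
Weighting by the prior gives 1/4 · 2/15 = 1/30, 1/4 · 1/20 = 1/80, 1/4 · 0 = 0, 1/4 · 0 = 0; summing to 11/240.
So P(r = 3 | data) = (1/80) / (11/240) = 3/11.

0.273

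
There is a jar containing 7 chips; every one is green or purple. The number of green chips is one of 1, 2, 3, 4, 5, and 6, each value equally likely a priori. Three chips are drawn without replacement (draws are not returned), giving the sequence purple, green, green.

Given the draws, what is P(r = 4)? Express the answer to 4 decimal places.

The likelihood of the observed sequence under each hypothesis: P(data | r = 1) = (6/7)(1/6)(0/5) = 0; P(data | r = 2) = (5/7)(2/6)(1/5) = 1/21; P(data | r = 3) = (4/7)(3/6)(2/5) = 4/35; P(data | r = 4) = (3/7)(4/6)(3/5) = 6/35; P(data | r = 5) = (2/7)(5/6)(4/5) = 4/21; P(data | r = 6) = (1/7)(6/6)(5/5) = 1/7.
The prior-weighted likelihoods are 1/6 · 0 = 0, 1/6 · 1/21 = 1/126, 1/6 · 4/35 = 2/105, 1/6 · 6/35 = 1/35, 1/6 · 4/21 = 2/63, 1/6 · 1/7 = 1/42; summing to 1/9.
By Bayes' rule, P(r = 4 | data) = (1/35) / (1/9) = 9/35.

0.2571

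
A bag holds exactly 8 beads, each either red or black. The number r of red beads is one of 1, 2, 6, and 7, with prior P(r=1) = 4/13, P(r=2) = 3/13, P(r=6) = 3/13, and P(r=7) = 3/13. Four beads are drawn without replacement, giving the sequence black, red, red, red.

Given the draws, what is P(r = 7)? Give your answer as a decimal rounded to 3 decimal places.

Compute the likelihood of the observed sequence for each case: P(data | r = 1) = (7/8)(1/7)(0/6) = 0; P(data | r = 2) = (6/8)(2/7)(1/6)(0/5) = 0; P(data | r = 6) = (2/8)(6/7)(5/6)(4/5) = 1/7; P(data | r = 7) = (1/8)(7/7)(6/6)(5/5) = 1/8.
Weighting by the prior gives 4/13 · 0 = 0, 3/13 · 0 = 0, 3/13 · 1/7 = 3/91, 3/13 · 1/8 = 3/104; summing to 45/728.
Therefore the posterior P(r = 7 | data) = (3/104) / (45/728) = 7/15.

0.467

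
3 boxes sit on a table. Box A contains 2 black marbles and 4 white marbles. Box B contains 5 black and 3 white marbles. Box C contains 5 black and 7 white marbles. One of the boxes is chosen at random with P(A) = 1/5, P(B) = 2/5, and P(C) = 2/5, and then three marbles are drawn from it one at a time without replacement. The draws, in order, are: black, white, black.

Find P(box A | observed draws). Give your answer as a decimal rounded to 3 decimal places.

0.105

Under each hypothesis, the probability of the observed sequence is: P(data | box A) = (2/6)(4/5)(1/4) = 0.066667; P(data | box B) = (5/8)(3/7)(4/6) = 0.17857; P(data | box C) = (5/12)(7/11)(4/10) = 0.10606.
Weighting by the prior gives 1/5 · 0.066667 = 0.013333, 2/5 · 0.17857 = 0.071429, 2/5 · 0.10606 = 0.042424; these sum to 0.12719.
By Bayes' rule, P(box A | data) = (0.013333) / (0.12719) = 0.10483.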